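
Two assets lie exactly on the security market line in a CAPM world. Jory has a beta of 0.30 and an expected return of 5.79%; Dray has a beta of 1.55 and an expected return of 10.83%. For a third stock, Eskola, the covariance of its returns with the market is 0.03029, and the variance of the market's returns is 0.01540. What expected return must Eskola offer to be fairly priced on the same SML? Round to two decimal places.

12.51%

MRP = (10.83% − 5.79%) / (1.55 − 0.30) = 4.0320%
R_f = 5.79% − 0.30 × 4.0320% = 4.5804%
β_Eskola = Cov / Var(R_m) = 0.03029 / 0.01540 = 1.9669
E(R_Eskola) = R_f + β × MRP = 4.5804% + 1.9669 × 4.0320% = 12.51%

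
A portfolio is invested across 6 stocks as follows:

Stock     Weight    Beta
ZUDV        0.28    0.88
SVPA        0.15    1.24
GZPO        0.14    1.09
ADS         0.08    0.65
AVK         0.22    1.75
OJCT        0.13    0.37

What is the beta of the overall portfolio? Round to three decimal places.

β_P = Σ w_i β_i = 0.28×0.88 + 0.15×1.24 + 0.14×1.09 + 0.08×0.65 + 0.22×1.75 + 0.13×0.37 = 1.0701

1.070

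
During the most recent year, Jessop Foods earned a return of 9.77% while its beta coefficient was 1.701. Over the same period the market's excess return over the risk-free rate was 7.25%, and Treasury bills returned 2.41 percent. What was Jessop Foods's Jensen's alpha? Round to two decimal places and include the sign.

CAPM benchmark = R_f + β(R_m − R_f) = 2.41% + 1.701 × 7.25% = 14.74225%
α = actual − benchmark = 9.77% − 14.74225% = -4.97%

-4.97%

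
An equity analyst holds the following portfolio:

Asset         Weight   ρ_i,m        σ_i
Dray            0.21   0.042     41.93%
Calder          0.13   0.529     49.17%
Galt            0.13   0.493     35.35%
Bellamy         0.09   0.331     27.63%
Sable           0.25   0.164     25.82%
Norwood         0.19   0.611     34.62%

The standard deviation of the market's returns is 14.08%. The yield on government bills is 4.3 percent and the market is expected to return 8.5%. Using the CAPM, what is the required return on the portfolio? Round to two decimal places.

β_Dray = 0.042 × 41.93% / 14.08% = 0.1251
β_Calder = 0.529 × 49.17% / 14.08% = 1.8474
β_Galt = 0.493 × 35.35% / 14.08% = 1.2378
β_Bellamy = 0.331 × 27.63% / 14.08% = 0.6495
β_Sable = 0.164 × 25.82% / 14.08% = 0.3007
β_Norwood = 0.611 × 34.62% / 14.08% = 1.5023
β_P = Σ w_i β_i = 0.21×0.1251 + 0.13×1.8474 + 0.13×1.2378 + 0.09×0.6495 + 0.25×0.3007 + 0.19×1.5023 = 0.8464
MRP = 8.5% − 4.3% = 4.20%
E(R_P) = R_f + β_P × MRP = 4.3% + 0.8464 × 4.2% = 7.85%

7.85%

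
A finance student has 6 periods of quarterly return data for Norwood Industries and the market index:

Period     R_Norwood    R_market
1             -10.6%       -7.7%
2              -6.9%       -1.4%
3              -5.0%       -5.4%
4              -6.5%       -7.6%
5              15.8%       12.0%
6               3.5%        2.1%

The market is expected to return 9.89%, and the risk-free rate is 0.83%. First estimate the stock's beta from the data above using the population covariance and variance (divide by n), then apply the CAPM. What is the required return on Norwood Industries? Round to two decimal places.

Mean R_i = (-10.6 − 6.9 − 5.0 − 6.5 + 15.8 + 3.5) / 6 = -1.6167%
Mean R_m = (-7.7 − 1.4 − 5.4 − 7.6 + 12.0 + 2.1) / 6 = -1.3333%
Σ(R_i − R̄_i)(R_m − R̄_m) = 351.6967  ⇒  Cov = 351.6967 / 6 = 58.6161
Σ(R_m − R̄_m)² = 285.9133  ⇒  Var(R_m) = 285.9133 / 6 = 47.6522
β = Cov / Var(R_m) = 58.6161 / 47.6522 = 1.2301
MRP = 9.89% − 0.83% = 9.06%
E(R) = R_f + β × MRP = 0.83% + 1.2301 × 9.06% = 11.97%

11.97%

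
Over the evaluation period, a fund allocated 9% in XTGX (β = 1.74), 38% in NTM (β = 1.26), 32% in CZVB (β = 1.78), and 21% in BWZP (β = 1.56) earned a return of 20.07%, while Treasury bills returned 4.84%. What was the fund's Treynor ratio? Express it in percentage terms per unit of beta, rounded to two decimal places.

β_P = 0.09×1.74 + 0.38×1.26 + 0.32×1.78 + 0.21×1.56 = 1.5326
Treynor = (R_P − R_f) / β_P = (20.07% − 4.84%) / 1.5326 = 15.23% / 1.5326 = 9.94%

9.94%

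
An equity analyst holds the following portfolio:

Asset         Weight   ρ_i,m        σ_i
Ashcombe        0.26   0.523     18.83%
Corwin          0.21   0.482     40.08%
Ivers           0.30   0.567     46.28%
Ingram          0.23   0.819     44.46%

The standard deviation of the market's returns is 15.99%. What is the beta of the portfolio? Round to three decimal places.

β_Ashcombe = 0.523 × 18.83% / 15.99% = 0.6159
β_Corwin = 0.482 × 40.08% / 15.99% = 1.2082
β_Ivers = 0.567 × 46.28% / 15.99% = 1.6411
β_Ingram = 0.819 × 44.46% / 15.99% = 2.2772
β_P = Σ w_i β_i = 0.26×0.6159 + 0.21×1.2082 + 0.30×1.6411 + 0.23×2.2772 = 1.4299

1.430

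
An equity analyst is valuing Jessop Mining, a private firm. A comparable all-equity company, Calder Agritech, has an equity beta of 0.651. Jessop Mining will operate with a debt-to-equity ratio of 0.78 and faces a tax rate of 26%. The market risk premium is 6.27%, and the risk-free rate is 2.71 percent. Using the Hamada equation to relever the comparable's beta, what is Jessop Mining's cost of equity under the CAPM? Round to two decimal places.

9.15%

β_L = β_U × [1 + (1 − t)(D/E)] = 0.651 × [1 + (1 − 0.26) × 0.78]
    = 0.651 × [1 + 0.74 × 0.78] = 0.651 × 1.5772 = 1.0268
E(R) = R_f + β_L × MRP = 2.71% + 1.0268 × 6.27% = 9.15%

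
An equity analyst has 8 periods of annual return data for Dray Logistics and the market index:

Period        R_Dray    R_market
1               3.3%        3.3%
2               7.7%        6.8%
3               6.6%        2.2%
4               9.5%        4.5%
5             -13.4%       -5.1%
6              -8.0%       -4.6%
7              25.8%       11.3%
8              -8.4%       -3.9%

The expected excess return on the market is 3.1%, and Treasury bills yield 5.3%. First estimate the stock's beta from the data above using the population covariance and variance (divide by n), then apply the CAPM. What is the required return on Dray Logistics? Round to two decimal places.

11.70%

Mean R_i = (3.3 + 7.7 + 6.6 + 9.5 − 13.4 − 8.0 + 25.8 − 8.4) / 8 = 2.8875%
Mean R_m = (3.3 + 6.8 + 2.2 + 4.5 − 5.1 − 4.6 + 11.3 − 3.9) / 8 = 1.8125%
Σ(R_i − R̄_i)(R_m − R̄_m) = 508.0913  ⇒  Cov = 508.0913 / 8 = 63.5114
Σ(R_m − R̄_m)² = 246.0088  ⇒  Var(R_m) = 246.0088 / 8 = 30.7511
β = Cov / Var(R_m) = 63.5114 / 30.7511 = 2.0653
E(R) = R_f + β × MRP = 5.3% + 2.0653 × 3.1% = 11.70%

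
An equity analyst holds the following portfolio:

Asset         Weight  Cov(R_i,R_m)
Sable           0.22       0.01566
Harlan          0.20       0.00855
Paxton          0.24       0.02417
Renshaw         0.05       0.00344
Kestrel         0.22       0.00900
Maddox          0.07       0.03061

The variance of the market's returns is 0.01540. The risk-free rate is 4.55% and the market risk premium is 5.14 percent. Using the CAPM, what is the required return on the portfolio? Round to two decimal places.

β_Sable = 0.01566 / 0.01540 = 1.0169
β_Harlan = 0.00855 / 0.01540 = 0.5552
β_Paxton = 0.02417 / 0.01540 = 1.5695
β_Renshaw = 0.00344 / 0.01540 = 0.2234
β_Kestrel = 0.00900 / 0.01540 = 0.5844
β_Maddox = 0.03061 / 0.01540 = 1.9877
β_P = Σ w_i β_i = 0.22×1.0169 + 0.20×0.5552 + 0.24×1.5695 + 0.05×0.2234 + 0.22×0.5844 + 0.07×1.9877 = 0.9903
E(R_P) = R_f + β_P × MRP = 4.55% + 0.9903 × 5.14% = 9.64%

9.64%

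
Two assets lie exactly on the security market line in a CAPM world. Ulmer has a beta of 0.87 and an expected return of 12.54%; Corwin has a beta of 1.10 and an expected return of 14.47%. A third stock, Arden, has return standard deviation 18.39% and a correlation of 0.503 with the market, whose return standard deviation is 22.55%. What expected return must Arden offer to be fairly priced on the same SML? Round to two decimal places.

8.68%

MRP = (14.47% − 12.54%) / (1.10 − 0.87) = 8.3913%
R_f = 12.54% − 0.87 × 8.3913% = 5.2396%
β_Arden = ρ·σ_i/σ_m = 0.503 × 18.39 / 22.55 = 0.4102
E(R_Arden) = R_f + β × MRP = 5.2396% + 0.4102 × 8.3913% = 8.68%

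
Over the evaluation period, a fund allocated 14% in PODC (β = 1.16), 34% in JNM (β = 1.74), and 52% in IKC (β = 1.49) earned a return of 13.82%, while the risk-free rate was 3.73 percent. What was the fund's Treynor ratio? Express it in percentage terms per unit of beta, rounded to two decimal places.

β_P = 0.14×1.16 + 0.34×1.74 + 0.52×1.49 = 1.5288
Treynor = (R_P − R_f) / β_P = (13.82% − 3.73%) / 1.5288 = 10.09% / 1.5288 = 6.60%

6.60%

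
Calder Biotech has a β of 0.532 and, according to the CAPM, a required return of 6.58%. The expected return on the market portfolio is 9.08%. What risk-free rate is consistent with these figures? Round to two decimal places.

3.74%

E(R) = R_f + β(E(R_m) − R_f) = R_f(1 − β) + β·E(R_m)
6.58% = R_f × (1 − 0.532) + 0.532 × 9.08%
6.58% = R_f × 0.468 + 4.83056%
R_f = (6.58% − 4.83056%) / 0.468 = 3.74%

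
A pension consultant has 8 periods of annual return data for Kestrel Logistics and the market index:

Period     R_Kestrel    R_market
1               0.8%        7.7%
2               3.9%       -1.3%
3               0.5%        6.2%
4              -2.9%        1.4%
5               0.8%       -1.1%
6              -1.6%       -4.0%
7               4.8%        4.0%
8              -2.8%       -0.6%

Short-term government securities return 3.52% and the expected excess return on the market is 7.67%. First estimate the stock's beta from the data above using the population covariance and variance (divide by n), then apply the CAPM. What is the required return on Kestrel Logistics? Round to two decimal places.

Mean R_i = (0.8 + 3.9 + 0.5 − 2.9 + 0.8 − 1.6 + 4.8 − 2.8) / 8 = 0.4375%
Mean R_m = (7.7 − 1.3 + 6.2 + 1.4 − 1.1 − 4.0 + 4.0 − 0.6) / 8 = 1.5375%
Σ(R_i − R̄_i)(R_m − R̄_m) = 21.1488  ⇒  Cov = 21.1488 / 8 = 2.6436
Σ(R_m − R̄_m)² = 116.0388  ⇒  Var(R_m) = 116.0388 / 8 = 14.5049
β = Cov / Var(R_m) = 2.6436 / 14.5049 = 0.1823
E(R) = R_f + β × MRP = 3.52% + 0.1823 × 7.67% = 4.92%

4.92%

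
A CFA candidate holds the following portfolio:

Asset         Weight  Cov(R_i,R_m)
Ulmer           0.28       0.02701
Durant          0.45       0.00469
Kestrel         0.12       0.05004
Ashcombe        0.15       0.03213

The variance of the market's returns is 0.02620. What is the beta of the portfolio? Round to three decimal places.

β_Ulmer = 0.02701 / 0.02620 = 1.0309
β_Durant = 0.00469 / 0.02620 = 0.1790
β_Kestrel = 0.05004 / 0.02620 = 1.9099
β_Ashcombe = 0.03213 / 0.02620 = 1.2263
β_P = Σ w_i β_i = 0.28×1.0309 + 0.45×0.1790 + 0.12×1.9099 + 0.15×1.2263 = 0.7823

0.782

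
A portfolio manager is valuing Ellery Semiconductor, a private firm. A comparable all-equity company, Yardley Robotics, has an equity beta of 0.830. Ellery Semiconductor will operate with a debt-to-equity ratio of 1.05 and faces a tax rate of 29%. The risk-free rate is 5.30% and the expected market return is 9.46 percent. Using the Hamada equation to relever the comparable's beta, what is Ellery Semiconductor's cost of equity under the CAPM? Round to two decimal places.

11.33%

β_L = β_U × [1 + (1 − t)(D/E)] = 0.830 × [1 + (1 − 0.29) × 1.05]
    = 0.830 × [1 + 0.71 × 1.05] = 0.830 × 1.7455 = 1.4488
MRP = 9.46% − 5.30% = 4.16%
E(R) = R_f + β_L × MRP = 5.30% + 1.4488 × 4.16% = 11.33%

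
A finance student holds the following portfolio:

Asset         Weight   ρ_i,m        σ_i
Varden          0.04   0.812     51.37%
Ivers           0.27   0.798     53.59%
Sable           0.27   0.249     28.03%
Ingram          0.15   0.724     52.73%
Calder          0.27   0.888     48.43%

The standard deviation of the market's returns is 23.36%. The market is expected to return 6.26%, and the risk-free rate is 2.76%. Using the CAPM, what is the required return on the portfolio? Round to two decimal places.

7.62%

β_Varden = 0.812 × 51.37% / 23.36% = 1.7856
β_Ivers = 0.798 × 53.59% / 23.36% = 1.8307
β_Sable = 0.249 × 28.03% / 23.36% = 0.2988
β_Ingram = 0.724 × 52.73% / 23.36% = 1.6343
β_Calder = 0.888 × 48.43% / 23.36% = 1.8410
β_P = Σ w_i β_i = 0.04×1.7856 + 0.27×1.8307 + 0.27×0.2988 + 0.15×1.6343 + 0.27×1.8410 = 1.3886
MRP = 6.26% − 2.76% = 3.50%
E(R_P) = R_f + β_P × MRP = 2.76% + 1.3886 × 3.50% = 7.62%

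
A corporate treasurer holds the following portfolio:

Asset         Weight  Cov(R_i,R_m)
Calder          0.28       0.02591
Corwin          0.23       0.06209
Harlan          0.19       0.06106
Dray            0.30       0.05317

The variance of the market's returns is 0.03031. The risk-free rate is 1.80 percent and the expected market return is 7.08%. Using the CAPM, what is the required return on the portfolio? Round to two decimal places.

10.35%

β_Calder = 0.02591 / 0.03031 = 0.8548
β_Corwin = 0.06209 / 0.03031 = 2.0485
β_Harlan = 0.06106 / 0.03031 = 2.0145
β_Dray = 0.05317 / 0.03031 = 1.7542
β_P = Σ w_i β_i = 0.28×0.8548 + 0.23×2.0485 + 0.19×2.0145 + 0.30×1.7542 = 1.6195
MRP = 7.08% − 1.80% = 5.28%
E(R_P) = R_f + β_P × MRP = 1.80% + 1.6195 × 5.28% = 10.35%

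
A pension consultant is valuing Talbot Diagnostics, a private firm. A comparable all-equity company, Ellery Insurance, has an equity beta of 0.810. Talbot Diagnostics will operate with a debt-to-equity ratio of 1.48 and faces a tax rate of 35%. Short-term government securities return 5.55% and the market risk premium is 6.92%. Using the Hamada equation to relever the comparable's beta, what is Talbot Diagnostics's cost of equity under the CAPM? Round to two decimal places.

16.55%

β_L = β_U × [1 + (1 − t)(D/E)] = 0.810 × [1 + (1 − 0.35) × 1.48]
    = 0.810 × [1 + 0.65 × 1.48] = 0.810 × 1.9620 = 1.5892
E(R) = R_f + β_L × MRP = 5.55% + 1.5892 × 6.92% = 16.55%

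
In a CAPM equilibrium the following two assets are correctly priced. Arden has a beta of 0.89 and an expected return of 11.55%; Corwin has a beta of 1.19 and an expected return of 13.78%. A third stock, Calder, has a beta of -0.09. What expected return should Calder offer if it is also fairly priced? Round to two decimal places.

MRP (SML slope) = (13.78% − 11.55%) / (1.19 − 0.89) = 2.23% / 0.30 = 7.4333%
R_f (intercept) = 11.55% − 0.89 × 7.4333% = 4.9344%
E(R_Calder) = R_f + β × MRP = 4.9344% + -0.09 × 7.4333% = 4.27%

4.27%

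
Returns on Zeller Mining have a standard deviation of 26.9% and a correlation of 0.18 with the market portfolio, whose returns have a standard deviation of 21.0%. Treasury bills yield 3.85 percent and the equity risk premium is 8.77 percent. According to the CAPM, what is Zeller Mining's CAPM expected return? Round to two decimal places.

5.87%

β = ρ × σ_i / σ_m = 0.18 × 26.9% / 21.0% = 0.2306
E(R) = 3.85% + 0.2306 × 8.77% = 5.87%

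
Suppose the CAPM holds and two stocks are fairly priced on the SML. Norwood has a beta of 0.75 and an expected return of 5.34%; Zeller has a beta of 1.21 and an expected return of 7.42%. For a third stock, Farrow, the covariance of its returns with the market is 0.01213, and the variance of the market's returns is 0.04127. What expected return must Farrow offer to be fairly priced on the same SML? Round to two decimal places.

MRP = (7.42% − 5.34%) / (1.21 − 0.75) = 4.5217%
R_f = 5.34% − 0.75 × 4.5217% = 1.9487%
β_Farrow = Cov / Var(R_m) = 0.01213 / 0.04127 = 0.2939
E(R_Farrow) = R_f + β × MRP = 1.9487% + 0.2939 × 4.5217% = 3.28%

3.28%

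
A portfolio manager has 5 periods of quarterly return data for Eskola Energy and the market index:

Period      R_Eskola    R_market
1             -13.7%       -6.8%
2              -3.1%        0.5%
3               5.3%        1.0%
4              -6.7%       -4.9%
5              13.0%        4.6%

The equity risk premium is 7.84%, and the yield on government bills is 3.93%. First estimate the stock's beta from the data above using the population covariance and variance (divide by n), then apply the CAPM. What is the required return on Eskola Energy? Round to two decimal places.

20.60%

Mean R_i = (-13.7 − 3.1 + 5.3 − 6.7 + 13.0) / 5 = -1.0400%
Mean R_m = (-6.8 + 0.5 + 1.0 − 4.9 + 4.6) / 5 = -1.1200%
Σ(R_i − R̄_i)(R_m − R̄_m) = 183.7160  ⇒  Cov = 183.7160 / 5 = 36.7432
Σ(R_m − R̄_m)² = 86.3880  ⇒  Var(R_m) = 86.3880 / 5 = 17.2776
β = Cov / Var(R_m) = 36.7432 / 17.2776 = 2.1266
E(R) = R_f + β × MRP = 3.93% + 2.1266 × 7.84% = 20.60%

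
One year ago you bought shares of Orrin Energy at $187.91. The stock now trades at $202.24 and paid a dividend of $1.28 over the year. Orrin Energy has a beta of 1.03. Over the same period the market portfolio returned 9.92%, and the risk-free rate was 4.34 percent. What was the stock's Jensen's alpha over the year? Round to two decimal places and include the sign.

Realised HPR = (P1 + D1 − P0) / P0 = (202.24 + 1.28 − 187.91) / 187.91 = 15.61 / 187.91 = 8.3072%
MRP = 9.92% − 4.34% = 5.58%
CAPM required = R_f + β·MRP = 4.34% + 1.03 × 5.58% = 10.0874%
α = realised − required = 8.3072% − 10.0874% = -1.78%

-1.78%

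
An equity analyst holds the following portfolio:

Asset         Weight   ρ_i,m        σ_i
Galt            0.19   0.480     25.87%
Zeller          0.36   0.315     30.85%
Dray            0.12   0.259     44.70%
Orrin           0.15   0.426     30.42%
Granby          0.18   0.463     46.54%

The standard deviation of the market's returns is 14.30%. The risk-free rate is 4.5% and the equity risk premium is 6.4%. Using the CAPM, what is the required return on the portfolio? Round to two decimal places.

10.35%

β_Galt = 0.480 × 25.87% / 14.30% = 0.8684
β_Zeller = 0.315 × 30.85% / 14.30% = 0.6796
β_Dray = 0.259 × 44.70% / 14.30% = 0.8096
β_Orrin = 0.426 × 30.42% / 14.30% = 0.9062
β_Granby = 0.463 × 46.54% / 14.30% = 1.5069
β_P = Σ w_i β_i = 0.19×0.8684 + 0.36×0.6796 + 0.12×0.8096 + 0.15×0.9062 + 0.18×1.5069 = 0.9140
E(R_P) = R_f + β_P × MRP = 4.5% + 0.9140 × 6.4% = 10.35%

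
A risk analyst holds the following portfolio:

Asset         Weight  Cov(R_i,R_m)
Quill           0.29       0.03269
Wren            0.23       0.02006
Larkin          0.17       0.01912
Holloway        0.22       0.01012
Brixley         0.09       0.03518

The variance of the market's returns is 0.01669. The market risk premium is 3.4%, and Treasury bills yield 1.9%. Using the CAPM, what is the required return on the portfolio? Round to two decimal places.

β_Quill = 0.03269 / 0.01669 = 1.9587
β_Wren = 0.02006 / 0.01669 = 1.2019
β_Larkin = 0.01912 / 0.01669 = 1.1456
β_Holloway = 0.01012 / 0.01669 = 0.6064
β_Brixley = 0.03518 / 0.01669 = 2.1078
β_P = Σ w_i β_i = 0.29×1.9587 + 0.23×1.2019 + 0.17×1.1456 + 0.22×0.6064 + 0.09×2.1078 = 1.3623
E(R_P) = R_f + β_P × MRP = 1.9% + 1.3623 × 3.4% = 6.53%

6.53%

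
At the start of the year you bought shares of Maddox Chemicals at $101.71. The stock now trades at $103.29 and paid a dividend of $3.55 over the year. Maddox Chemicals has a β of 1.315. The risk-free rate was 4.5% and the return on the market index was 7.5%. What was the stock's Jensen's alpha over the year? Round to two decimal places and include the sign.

-3.40%

Realised HPR = (P1 + D1 − P0) / P0 = (103.29 + 3.55 − 101.71) / 101.71 = 5.13 / 101.71 = 5.0438%
MRP = 7.5% − 4.5% = 3.00%
CAPM required = R_f + β·MRP = 4.5% + 1.315 × 3.0% = 8.4450%
α = realised − required = 5.0438% − 8.4450% = -3.40%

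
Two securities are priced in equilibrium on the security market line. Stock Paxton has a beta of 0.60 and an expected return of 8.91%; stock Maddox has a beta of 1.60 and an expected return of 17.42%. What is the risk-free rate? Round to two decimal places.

Both satisfy E(R) = R_f + β·MRP, so the slope of the SML is
MRP = (17.42% − 8.91%) / (1.60 − 0.60) = 8.51% / 1.00 = 8.5100%
R_f = E(R_Paxton) − β_Paxton·MRP = 8.91% − 0.60 × 8.5100% = 3.8040%

3.80%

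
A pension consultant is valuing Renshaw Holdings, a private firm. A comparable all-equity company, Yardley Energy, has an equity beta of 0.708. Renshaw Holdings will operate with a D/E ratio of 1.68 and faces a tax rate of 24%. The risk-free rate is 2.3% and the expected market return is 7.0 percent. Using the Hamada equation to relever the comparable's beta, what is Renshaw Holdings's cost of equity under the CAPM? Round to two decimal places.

9.88%

β_L = β_U × [1 + (1 − t)(D/E)] = 0.708 × [1 + (1 − 0.24) × 1.68]
    = 0.708 × [1 + 0.76 × 1.68] = 0.708 × 2.2768 = 1.6120
MRP = 7.0% − 2.3% = 4.70%
E(R) = R_f + β_L × MRP = 2.3% + 1.6120 × 4.7% = 9.88%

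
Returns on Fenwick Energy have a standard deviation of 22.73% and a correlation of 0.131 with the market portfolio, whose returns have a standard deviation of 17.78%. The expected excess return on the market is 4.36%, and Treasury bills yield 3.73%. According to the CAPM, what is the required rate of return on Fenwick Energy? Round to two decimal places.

β = ρ × σ_i / σ_m = 0.131 × 22.73% / 17.78% = 0.1675
E(R) = 3.73% + 0.1675 × 4.36% = 4.46%

4.46%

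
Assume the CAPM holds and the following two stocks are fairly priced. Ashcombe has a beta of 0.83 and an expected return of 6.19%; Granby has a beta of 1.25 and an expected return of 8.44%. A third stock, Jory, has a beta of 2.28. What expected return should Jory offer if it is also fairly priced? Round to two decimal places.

MRP (SML slope) = (8.44% − 6.19%) / (1.25 − 0.83) = 2.25% / 0.42 = 5.3571%
R_f (intercept) = 6.19% − 0.83 × 5.3571% = 1.7436%
E(R_Jory) = R_f + β × MRP = 1.7436% + 2.28 × 5.3571% = 13.96%

13.96%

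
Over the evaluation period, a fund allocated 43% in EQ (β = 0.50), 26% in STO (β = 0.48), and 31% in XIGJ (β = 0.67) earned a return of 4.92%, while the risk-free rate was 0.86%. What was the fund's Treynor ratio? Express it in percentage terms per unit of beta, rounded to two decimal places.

7.42%

β_P = 0.43×0.50 + 0.26×0.48 + 0.31×0.67 = 0.5475
Treynor = (R_P − R_f) / β_P = (4.92% − 0.86%) / 0.5475 = 4.06% / 0.5475 = 7.42%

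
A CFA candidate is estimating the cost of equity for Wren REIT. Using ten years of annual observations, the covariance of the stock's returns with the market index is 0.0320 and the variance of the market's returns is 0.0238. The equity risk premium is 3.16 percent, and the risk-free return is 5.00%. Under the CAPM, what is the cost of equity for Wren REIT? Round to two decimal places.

9.25%

β = Cov(R_i, R_m) / Var(R_m) = 0.0320 / 0.0238 = 1.3445
E(R) = R_f + β × MRP = 5.00% + 1.3445 × 3.16% = 9.25%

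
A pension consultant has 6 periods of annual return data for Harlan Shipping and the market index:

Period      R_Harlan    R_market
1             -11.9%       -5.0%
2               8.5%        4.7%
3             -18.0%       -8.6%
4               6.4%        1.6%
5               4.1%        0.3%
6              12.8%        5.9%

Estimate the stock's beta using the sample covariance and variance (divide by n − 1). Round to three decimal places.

2.158

Mean R_i = (-11.9 + 8.5 − 18.0 + 6.4 + 4.1 + 12.8) / 6 = 0.3167%
Mean R_m = (-5.0 + 4.7 − 8.6 + 1.6 + 0.3 + 5.9) / 6 = -0.1833%
Σ(R_i − R̄_i)(R_m − R̄_m) = 341.5883  ⇒  Cov = 341.5883 / 5 = 68.3177
Σ(R_m − R̄_m)² = 158.3083  ⇒  Var(R_m) = 158.3083 / 5 = 31.6617
β = Cov / Var(R_m) = 68.3177 / 31.6617 = 2.1577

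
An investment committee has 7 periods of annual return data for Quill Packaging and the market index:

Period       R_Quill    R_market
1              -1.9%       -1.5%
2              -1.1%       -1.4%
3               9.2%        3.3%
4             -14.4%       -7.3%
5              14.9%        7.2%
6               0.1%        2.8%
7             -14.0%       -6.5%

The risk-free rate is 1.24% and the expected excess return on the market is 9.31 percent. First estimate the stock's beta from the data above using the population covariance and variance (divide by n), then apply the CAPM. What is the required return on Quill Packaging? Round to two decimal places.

Mean R_i = (-1.9 − 1.1 + 9.2 − 14.4 + 14.9 + 0.1 − 14.0) / 7 = -1.0286%
Mean R_m = (-1.5 − 1.4 + 3.3 − 7.3 + 7.2 + 2.8 − 6.5) / 7 = -0.4857%
Σ(R_i − R̄_i)(R_m − R̄_m) = 334.9329  ⇒  Cov = 334.9329 / 7 = 47.8476
Σ(R_m − R̄_m)² = 168.6686  ⇒  Var(R_m) = 168.6686 / 7 = 24.0955
β = Cov / Var(R_m) = 47.8476 / 24.0955 = 1.9857
E(R) = R_f + β × MRP = 1.24% + 1.9857 × 9.31% = 19.73%

19.73%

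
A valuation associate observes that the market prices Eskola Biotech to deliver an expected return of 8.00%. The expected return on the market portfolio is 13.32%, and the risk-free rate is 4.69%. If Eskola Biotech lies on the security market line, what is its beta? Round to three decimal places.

MRP = 13.32% − 4.69% = 8.63%
β = (E(R) − R_f) / MRP = (8.00% − 4.69%) / 8.63% = 3.31% / 8.63% = 0.384

0.384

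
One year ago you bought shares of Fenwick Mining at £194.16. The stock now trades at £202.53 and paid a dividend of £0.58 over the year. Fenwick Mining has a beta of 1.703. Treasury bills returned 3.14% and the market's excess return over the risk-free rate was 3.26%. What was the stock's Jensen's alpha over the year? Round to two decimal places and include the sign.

Realised HPR = (P1 + D1 − P0) / P0 = (202.53 + 0.58 − 194.16) / 194.16 = 8.95 / 194.16 = 4.6096%
CAPM required = R_f + β·MRP = 3.14% + 1.703 × 3.26% = 8.69178%
α = realised − required = 4.6096% − 8.69178% = -4.08%

-4.08%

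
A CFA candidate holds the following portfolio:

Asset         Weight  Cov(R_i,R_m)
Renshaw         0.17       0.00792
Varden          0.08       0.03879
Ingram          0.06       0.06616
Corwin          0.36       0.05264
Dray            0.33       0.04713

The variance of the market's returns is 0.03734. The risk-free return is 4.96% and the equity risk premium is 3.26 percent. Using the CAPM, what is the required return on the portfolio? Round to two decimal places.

β_Renshaw = 0.00792 / 0.03734 = 0.2121
β_Varden = 0.03879 / 0.03734 = 1.0388
β_Ingram = 0.06616 / 0.03734 = 1.7718
β_Corwin = 0.05264 / 0.03734 = 1.4097
β_Dray = 0.04713 / 0.03734 = 1.2622
β_P = Σ w_i β_i = 0.17×0.2121 + 0.08×1.0388 + 0.06×1.7718 + 0.36×1.4097 + 0.33×1.2622 = 1.1495
E(R_P) = R_f + β_P × MRP = 4.96% + 1.1495 × 3.26% = 8.71%

8.71%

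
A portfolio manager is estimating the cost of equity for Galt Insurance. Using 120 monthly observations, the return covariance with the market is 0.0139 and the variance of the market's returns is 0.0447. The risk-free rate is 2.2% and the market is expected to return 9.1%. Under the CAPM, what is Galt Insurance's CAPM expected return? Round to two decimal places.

4.35%

β = Cov(R_i, R_m) / Var(R_m) = 0.0139 / 0.0447 = 0.3110
MRP = 9.1% − 2.2% = 6.90%
E(R) = R_f + β × MRP = 2.2% + 0.3110 × 6.9% = 4.35%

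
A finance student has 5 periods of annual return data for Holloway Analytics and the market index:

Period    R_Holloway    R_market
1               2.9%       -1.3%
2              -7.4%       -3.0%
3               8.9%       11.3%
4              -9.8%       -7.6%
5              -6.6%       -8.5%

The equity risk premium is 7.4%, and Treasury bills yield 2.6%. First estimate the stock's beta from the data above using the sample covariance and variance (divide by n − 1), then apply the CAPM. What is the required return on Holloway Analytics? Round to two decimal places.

9.29%

Mean R_i = (2.9 − 7.4 + 8.9 − 9.8 − 6.6) / 5 = -2.4000%
Mean R_m = (-1.3 − 3.0 + 11.3 − 7.6 − 8.5) / 5 = -1.8200%
Σ(R_i − R̄_i)(R_m − R̄_m) = 227.7400  ⇒  Cov = 227.7400 / 4 = 56.9350
Σ(R_m − R̄_m)² = 251.8280  ⇒  Var(R_m) = 251.8280 / 4 = 62.9570
β = Cov / Var(R_m) = 56.9350 / 62.9570 = 0.9043
E(R) = R_f + β × MRP = 2.6% + 0.9043 × 7.4% = 9.29%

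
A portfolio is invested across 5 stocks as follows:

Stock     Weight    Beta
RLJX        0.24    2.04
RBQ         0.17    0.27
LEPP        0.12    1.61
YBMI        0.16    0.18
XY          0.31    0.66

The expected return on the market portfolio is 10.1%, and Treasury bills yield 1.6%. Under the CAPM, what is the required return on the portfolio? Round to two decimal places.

9.78%

β_P = Σ w_i β_i = 0.24×2.04 + 0.17×0.27 + 0.12×1.61 + 0.16×0.18 + 0.31×0.66 = 0.9621
MRP = 10.1% − 1.6% = 8.50%
E(R_P) = R_f + β_P × MRP = 1.6% + 0.9621 × 8.5% = 9.78%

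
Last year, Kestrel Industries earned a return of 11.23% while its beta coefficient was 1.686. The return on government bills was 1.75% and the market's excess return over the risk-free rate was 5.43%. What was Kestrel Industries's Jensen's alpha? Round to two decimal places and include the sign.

+0.33%

CAPM benchmark = R_f + β(R_m − R_f) = 1.75% + 1.686 × 5.43% = 10.90498%
α = actual − benchmark = 11.23% − 10.90498% = +0.33%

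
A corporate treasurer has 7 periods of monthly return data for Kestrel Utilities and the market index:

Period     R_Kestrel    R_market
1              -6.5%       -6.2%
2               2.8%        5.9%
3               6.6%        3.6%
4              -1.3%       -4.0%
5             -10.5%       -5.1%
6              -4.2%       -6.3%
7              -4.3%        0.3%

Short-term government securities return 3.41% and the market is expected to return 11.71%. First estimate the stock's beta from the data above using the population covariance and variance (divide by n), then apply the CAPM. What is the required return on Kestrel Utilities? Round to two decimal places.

10.98%

Mean R_i = (-6.5 + 2.8 + 6.6 − 1.3 − 10.5 − 4.2 − 4.3) / 7 = -2.4857%
Mean R_m = (-6.2 + 5.9 + 3.6 − 4.0 − 5.1 − 6.3 + 0.3) / 7 = -1.6857%
Σ(R_i − R̄_i)(R_m − R̄_m) = 135.1686  ⇒  Cov = 135.1686 / 7 = 19.3098
Σ(R_m − R̄_m)² = 148.1086  ⇒  Var(R_m) = 148.1086 / 7 = 21.1584
β = Cov / Var(R_m) = 19.3098 / 21.1584 = 0.9126
MRP = 11.71% − 3.41% = 8.30%
E(R) = R_f + β × MRP = 3.41% + 0.9126 × 8.30% = 10.98%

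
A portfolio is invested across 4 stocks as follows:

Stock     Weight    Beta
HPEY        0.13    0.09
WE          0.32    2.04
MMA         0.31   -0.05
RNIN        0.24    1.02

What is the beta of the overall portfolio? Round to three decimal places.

β_P = Σ w_i β_i = 0.13×0.09 + 0.32×2.04 + 0.31×-0.05 + 0.24×1.02 = 0.8938

0.894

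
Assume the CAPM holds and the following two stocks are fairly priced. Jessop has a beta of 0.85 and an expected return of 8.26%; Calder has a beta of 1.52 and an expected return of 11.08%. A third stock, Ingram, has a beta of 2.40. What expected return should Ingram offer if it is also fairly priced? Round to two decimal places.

MRP (SML slope) = (11.08% − 8.26%) / (1.52 − 0.85) = 2.82% / 0.67 = 4.2090%
R_f (intercept) = 8.26% − 0.85 × 4.2090% = 4.6824%
E(R_Ingram) = R_f + β × MRP = 4.6824% + 2.40 × 4.2090% = 14.78%

14.78%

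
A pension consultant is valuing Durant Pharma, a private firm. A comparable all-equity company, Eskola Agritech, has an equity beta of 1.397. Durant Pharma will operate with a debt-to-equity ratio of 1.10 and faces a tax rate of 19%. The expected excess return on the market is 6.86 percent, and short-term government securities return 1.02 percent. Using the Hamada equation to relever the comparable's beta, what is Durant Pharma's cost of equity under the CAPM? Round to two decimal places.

19.14%

β_L = β_U × [1 + (1 − t)(D/E)] = 1.397 × [1 + (1 − 0.19) × 1.10]
    = 1.397 × [1 + 0.81 × 1.10] = 1.397 × 1.8910 = 2.6417
E(R) = R_f + β_L × MRP = 1.02% + 2.6417 × 6.86% = 19.14%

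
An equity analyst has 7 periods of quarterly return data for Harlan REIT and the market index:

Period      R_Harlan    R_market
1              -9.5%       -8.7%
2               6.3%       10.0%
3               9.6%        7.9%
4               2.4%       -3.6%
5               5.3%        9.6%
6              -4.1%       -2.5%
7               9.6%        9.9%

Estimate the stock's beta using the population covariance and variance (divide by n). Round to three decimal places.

0.816

Mean R_i = (-9.5 + 6.3 + 9.6 + 2.4 + 5.3 − 4.1 + 9.6) / 7 = 2.8000%
Mean R_m = (-8.7 + 10.0 + 7.9 − 3.6 + 9.6 − 2.5 + 9.9) / 7 = 3.2286%
Σ(R_i − R̄_i)(R_m − R̄_m) = 305.7400  ⇒  Cov = 305.7400 / 7 = 43.6771
Σ(R_m − R̄_m)² = 374.5143  ⇒  Var(R_m) = 374.5143 / 7 = 53.5020
β = Cov / Var(R_m) = 43.6771 / 53.5020 = 0.8164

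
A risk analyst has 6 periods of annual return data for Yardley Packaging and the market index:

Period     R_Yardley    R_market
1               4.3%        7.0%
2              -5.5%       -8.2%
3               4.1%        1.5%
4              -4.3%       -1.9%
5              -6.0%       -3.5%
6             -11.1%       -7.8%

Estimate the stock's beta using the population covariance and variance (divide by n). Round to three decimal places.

Mean R_i = (4.3 − 5.5 + 4.1 − 4.3 − 6.0 − 11.1) / 6 = -3.0833%
Mean R_m = (7.0 − 8.2 + 1.5 − 1.9 − 3.5 − 7.8) / 6 = -2.1500%
Σ(R_i − R̄_i)(R_m − R̄_m) = 157.3250  ⇒  Cov = 157.3250 / 6 = 26.2208
Σ(R_m − R̄_m)² = 167.4550  ⇒  Var(R_m) = 167.4550 / 6 = 27.9092
β = Cov / Var(R_m) = 26.2208 / 27.9092 = 0.9395

0.940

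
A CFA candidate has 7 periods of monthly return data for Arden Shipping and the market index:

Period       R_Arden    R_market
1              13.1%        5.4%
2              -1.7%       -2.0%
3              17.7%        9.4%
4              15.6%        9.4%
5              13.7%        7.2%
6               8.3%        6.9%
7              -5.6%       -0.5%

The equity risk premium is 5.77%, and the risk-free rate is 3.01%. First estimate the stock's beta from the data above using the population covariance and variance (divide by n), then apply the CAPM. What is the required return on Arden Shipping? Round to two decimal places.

Mean R_i = (13.1 − 1.7 + 17.7 + 15.6 + 13.7 + 8.3 − 5.6) / 7 = 8.7286%
Mean R_m = (5.4 − 2.0 + 9.4 + 9.4 + 7.2 + 6.9 − 0.5) / 7 = 5.1143%
Σ(R_i − R̄_i)(R_m − R̄_m) = 233.3871  ⇒  Cov = 233.3871 / 7 = 33.3410
Σ(R_m − R̄_m)² = 126.4886  ⇒  Var(R_m) = 126.4886 / 7 = 18.0698
β = Cov / Var(R_m) = 33.3410 / 18.0698 = 1.8451
E(R) = R_f + β × MRP = 3.01% + 1.8451 × 5.77% = 13.66%

13.66%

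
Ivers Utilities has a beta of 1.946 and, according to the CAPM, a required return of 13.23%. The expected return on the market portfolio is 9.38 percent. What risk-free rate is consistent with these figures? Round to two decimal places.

5.31%

E(R) = R_f + β(E(R_m) − R_f) = R_f(1 − β) + β·E(R_m)
13.23% = R_f × (1 − 1.946) + 1.946 × 9.38%
13.23% = R_f × -0.946 + 18.25348%
R_f = (13.23% − 18.25348%) / -0.946 = 5.31%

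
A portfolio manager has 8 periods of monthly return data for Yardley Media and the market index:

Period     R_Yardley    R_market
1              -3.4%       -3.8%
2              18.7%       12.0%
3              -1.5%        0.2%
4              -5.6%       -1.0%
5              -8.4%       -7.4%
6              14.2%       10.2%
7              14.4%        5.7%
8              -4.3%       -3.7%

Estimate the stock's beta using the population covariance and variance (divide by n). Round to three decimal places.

1.477

Mean R_i = (-3.4 + 18.7 − 1.5 − 5.6 − 8.4 + 14.2 + 14.4 − 4.3) / 8 = 3.0125%
Mean R_m = (-3.8 + 12.0 + 0.2 − 1.0 − 7.4 + 10.2 + 5.7 − 3.7) / 8 = 1.5250%
Σ(R_i − R̄_i)(R_m − R̄_m) = 510.8575  ⇒  Cov = 510.8575 / 8 = 63.8572
Σ(R_m − R̄_m)² = 345.8550  ⇒  Var(R_m) = 345.8550 / 8 = 43.2319
β = Cov / Var(R_m) = 63.8572 / 43.2319 = 1.4771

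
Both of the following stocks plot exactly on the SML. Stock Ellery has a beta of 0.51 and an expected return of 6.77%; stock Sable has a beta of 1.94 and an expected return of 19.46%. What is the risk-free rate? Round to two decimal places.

Both satisfy E(R) = R_f + β·MRP, so the slope of the SML is
MRP = (19.46% − 6.77%) / (1.94 − 0.51) = 12.69% / 1.43 = 8.8741%
R_f = E(R_Ellery) − β_Ellery·MRP = 6.77% − 0.51 × 8.8741% = 2.2442%

2.24%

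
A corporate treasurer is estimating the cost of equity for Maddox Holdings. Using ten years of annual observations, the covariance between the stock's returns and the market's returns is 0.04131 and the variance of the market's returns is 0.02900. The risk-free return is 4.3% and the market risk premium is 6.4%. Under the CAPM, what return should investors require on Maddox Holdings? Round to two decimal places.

13.42%

β = Cov(R_i, R_m) / Var(R_m) = 0.04131 / 0.02900 = 1.4245
E(R) = R_f + β × MRP = 4.3% + 1.4245 × 6.4% = 13.42%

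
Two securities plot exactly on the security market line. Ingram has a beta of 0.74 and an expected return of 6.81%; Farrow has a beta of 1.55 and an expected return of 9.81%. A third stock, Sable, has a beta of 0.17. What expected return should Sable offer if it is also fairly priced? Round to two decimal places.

4.70%

MRP (SML slope) = (9.81% − 6.81%) / (1.55 − 0.74) = 3.00% / 0.81 = 3.7037%
R_f (intercept) = 6.81% − 0.74 × 3.7037% = 4.0693%
E(R_Sable) = R_f + β × MRP = 4.0693% + 0.17 × 3.7037% = 4.70%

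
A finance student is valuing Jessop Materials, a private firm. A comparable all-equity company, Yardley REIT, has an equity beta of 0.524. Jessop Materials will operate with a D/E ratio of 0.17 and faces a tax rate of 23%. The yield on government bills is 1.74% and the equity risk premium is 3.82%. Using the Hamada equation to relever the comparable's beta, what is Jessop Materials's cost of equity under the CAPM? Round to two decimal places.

β_L = β_U × [1 + (1 − t)(D/E)] = 0.524 × [1 + (1 − 0.23) × 0.17]
    = 0.524 × [1 + 0.77 × 0.17] = 0.524 × 1.1309 = 0.5926
E(R) = R_f + β_L × MRP = 1.74% + 0.5926 × 3.82% = 4.00%

4.00%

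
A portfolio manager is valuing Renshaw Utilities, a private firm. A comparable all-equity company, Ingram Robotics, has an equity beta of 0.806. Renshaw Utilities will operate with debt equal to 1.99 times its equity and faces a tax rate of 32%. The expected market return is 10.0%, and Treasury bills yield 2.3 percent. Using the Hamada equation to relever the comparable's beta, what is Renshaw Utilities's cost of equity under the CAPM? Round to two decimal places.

16.90%

β_L = β_U × [1 + (1 − t)(D/E)] = 0.806 × [1 + (1 − 0.32) × 1.99]
    = 0.806 × [1 + 0.68 × 1.99] = 0.806 × 2.3532 = 1.8967
MRP = 10.0% − 2.3% = 7.70%
E(R) = R_f + β_L × MRP = 2.3% + 1.8967 × 7.7% = 16.90%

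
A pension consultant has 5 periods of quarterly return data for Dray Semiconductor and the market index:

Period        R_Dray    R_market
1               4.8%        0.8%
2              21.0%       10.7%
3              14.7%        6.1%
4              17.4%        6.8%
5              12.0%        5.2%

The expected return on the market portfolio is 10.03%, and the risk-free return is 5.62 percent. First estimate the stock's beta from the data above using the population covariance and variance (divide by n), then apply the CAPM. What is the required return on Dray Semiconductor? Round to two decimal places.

Mean R_i = (4.8 + 21.0 + 14.7 + 17.4 + 12.0) / 5 = 13.9800%
Mean R_m = (0.8 + 10.7 + 6.1 + 6.8 + 5.2) / 5 = 5.9200%
Σ(R_i − R̄_i)(R_m − R̄_m) = 85.1220  ⇒  Cov = 85.1220 / 5 = 17.0244
Σ(R_m − R̄_m)² = 50.3880  ⇒  Var(R_m) = 50.3880 / 5 = 10.0776
β = Cov / Var(R_m) = 17.0244 / 10.0776 = 1.6893
MRP = 10.03% − 5.62% = 4.41%
E(R) = R_f + β × MRP = 5.62% + 1.6893 × 4.41% = 13.07%

13.07%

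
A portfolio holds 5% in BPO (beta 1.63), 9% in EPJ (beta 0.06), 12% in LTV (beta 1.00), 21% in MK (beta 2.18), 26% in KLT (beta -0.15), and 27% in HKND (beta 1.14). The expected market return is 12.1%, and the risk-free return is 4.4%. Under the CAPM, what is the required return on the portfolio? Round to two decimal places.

β_P = Σ w_i β_i = 0.05×1.63 + 0.09×0.06 + 0.12×1.00 + 0.21×2.18 + 0.26×-0.15 + 0.27×1.14 = 0.9335
MRP = 12.1% − 4.4% = 7.70%
E(R_P) = R_f + β_P × MRP = 4.4% + 0.9335 × 7.7% = 11.59%

11.59%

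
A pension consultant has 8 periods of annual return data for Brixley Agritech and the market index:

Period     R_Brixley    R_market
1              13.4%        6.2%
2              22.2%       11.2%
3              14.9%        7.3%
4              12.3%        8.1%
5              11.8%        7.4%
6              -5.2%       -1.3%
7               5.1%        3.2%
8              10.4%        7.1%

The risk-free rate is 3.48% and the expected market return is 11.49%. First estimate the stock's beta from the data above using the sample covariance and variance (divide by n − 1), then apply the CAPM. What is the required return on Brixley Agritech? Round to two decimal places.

20.13%

Mean R_i = (13.4 + 22.2 + 14.9 + 12.3 + 11.8 − 5.2 + 5.1 + 10.4) / 8 = 10.6125%
Mean R_m = (6.2 + 11.2 + 7.3 + 8.1 + 7.4 − 1.3 + 3.2 + 7.1) / 8 = 6.1500%
Σ(R_i − R̄_i)(R_m − R̄_m) = 202.2250  ⇒  Cov = 202.2250 / 7 = 28.8893
Σ(R_m − R̄_m)² = 97.3000  ⇒  Var(R_m) = 97.3000 / 7 = 13.9000
β = Cov / Var(R_m) = 28.8893 / 13.9000 = 2.0784
MRP = 11.49% − 3.48% = 8.01%
E(R) = R_f + β × MRP = 3.48% + 2.0784 × 8.01% = 20.13%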